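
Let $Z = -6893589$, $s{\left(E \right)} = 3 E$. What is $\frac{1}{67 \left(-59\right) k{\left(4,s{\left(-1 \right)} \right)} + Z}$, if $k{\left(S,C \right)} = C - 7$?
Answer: $- \frac{1}{6854059} \approx -1.459 \cdot 10^{-7}$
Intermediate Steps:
$k{\left(S,C \right)} = -7 + C$
$\frac{1}{67 \left(-59\right) k{\left(4,s{\left(-1 \right)} \right)} + Z} = \frac{1}{67 \left(-59\right) \left(-7 + 3 \left(-1\right)\right) - 6893589} = \frac{1}{- 3953 \left(-7 - 3\right) - 6893589} = \frac{1}{\left(-3953\right) \left(-10\right) - 6893589} = \frac{1}{39530 - 6893589} = \frac{1}{-6854059} = - \frac{1}{6854059}$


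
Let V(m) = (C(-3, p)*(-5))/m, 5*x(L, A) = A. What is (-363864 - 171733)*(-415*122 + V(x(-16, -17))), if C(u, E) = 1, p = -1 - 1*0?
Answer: 460980303945/17 ≈ 2.7117e+10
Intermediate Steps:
x(L, A) = A/5
p = -1 (p = -1 + 0 = -1)
V(m) = -5/m (V(m) = (1*(-5))/m = -5/m)
(-363864 - 171733)*(-415*122 + V(x(-16, -17))) = (-363864 - 171733)*(-415*122 - 5/((⅕)*(-17))) = -535597*(-50630 - 5/(-17/5)) = -535597*(-50630 - 5*(-5/17)) = -535597*(-50630 + 25/17) = -535597*(-860685/17) = 460980303945/17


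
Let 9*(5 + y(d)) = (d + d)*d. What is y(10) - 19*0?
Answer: 155/9 ≈ 17.222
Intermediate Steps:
y(d) = -5 + 2*d**2/9 (y(d) = -5 + ((d + d)*d)/9 = -5 + ((2*d)*d)/9 = -5 + (2*d**2)/9 = -5 + 2*d**2/9)
y(10) - 19*0 = (-5 + (2/9)*10**2) - 19*0 = (-5 + (2/9)*100) + 0 = (-5 + 200/9) + 0 = 155/9 + 0 = 155/9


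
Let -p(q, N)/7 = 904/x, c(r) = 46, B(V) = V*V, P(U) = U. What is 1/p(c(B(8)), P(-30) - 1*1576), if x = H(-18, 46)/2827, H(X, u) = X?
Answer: 9/8944628 ≈ 1.0062e-6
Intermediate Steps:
B(V) = V**2
x = -18/2827 ≈ -0.0063672
p(q, N) = 8944628/9 (p(q, N) = -6328/(-18/2827) = -6328*(-2827)/18 = -7*(-1277804/9) = 8944628/9)
1/p(c(B(8)), P(-30) - 1*1576) = 1/(8944628/9) = 9/8944628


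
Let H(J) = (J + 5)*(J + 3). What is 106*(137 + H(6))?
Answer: 25016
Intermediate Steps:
H(J) = (3 + J)*(5 + J) (H(J) = (5 + J)*(3 + J) = (3 + J)*(5 + J))
106*(137 + H(6)) = 106*(137 + (15 + 6² + 8*6)) = 106*(137 + (15 + 36 + 48)) = 106*(137 + 99) = 106*236 = 25016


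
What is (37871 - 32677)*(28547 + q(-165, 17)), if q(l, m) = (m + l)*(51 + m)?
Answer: 96000702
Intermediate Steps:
q(l, m) = (51 + m)*(l + m) (q(l, m) = (l + m)*(51 + m) = (51 + m)*(l + m))
(37871 - 32677)*(28547 + q(-165, 17)) = (37871 - 32677)*(28547 + (17² + 51*(-165) + 51*17 - 165*17)) = 5194*(28547 + (289 - 8415 + 867 - 2805)) = 5194*(28547 - 10064) = 5194*18483 = 96000702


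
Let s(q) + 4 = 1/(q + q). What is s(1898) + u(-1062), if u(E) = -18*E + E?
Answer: 68517801/3796 ≈ 18050.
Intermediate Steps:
s(q) = -4 + 1/(2*q) (s(q) = -4 + 1/(q + q) = -4 + 1/(2*q))
u(E) = -17*E
s(1898) + u(-1062) = (-4 + (½)/1898) - 17*(-1062) = (-4 + (½)*(1/1898)) + 18054 = (-4 + 1/3796) + 18054 = -15183/3796 + 18054 = 68517801/3796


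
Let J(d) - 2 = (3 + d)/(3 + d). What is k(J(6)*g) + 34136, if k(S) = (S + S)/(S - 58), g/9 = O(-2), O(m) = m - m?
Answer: 34136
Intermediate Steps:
J(d) = 3 (J(d) = 2 + (3 + d)/(3 + d) = 2 + 1 = 3)
O(m) = 0
g = 0 (g = 9*0 = 0)
k(S) = 2*S/(-58 + S) (k(S) = (2*S)/(-58 + S) = 2*S/(-58 + S))
k(J(6)*g) + 34136 = 2*(3*0)/(-58 + 3*0) + 34136 = 2*0/(-58 + 0) + 34136 = 2*0/(-58) + 34136 = 2*0*(-1/58) + 34136 = 0 + 34136 = 34136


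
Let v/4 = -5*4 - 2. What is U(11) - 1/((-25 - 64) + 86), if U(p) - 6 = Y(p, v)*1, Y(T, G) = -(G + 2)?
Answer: 277/3 ≈ 92.333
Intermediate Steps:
v = -88 (v = 4*(-5*4 - 2) = 4*(-20 - 2) = 4*(-22) = -88)
Y(T, G) = -2 - G (Y(T, G) = -(2 + G) = -2 - G)
U(p) = 92 (U(p) = 6 + (-2 - 1*(-88))*1 = 6 + (-2 + 88)*1 = 6 + 86*1 = 6 + 86 = 92)
U(11) - 1/((-25 - 64) + 86) = 92 - 1/((-25 - 64) + 86) = 92 - 1/(-89 + 86) = 92 - 1/(-3) = 92 - 1*(-⅓) = 92 + ⅓ = 277/3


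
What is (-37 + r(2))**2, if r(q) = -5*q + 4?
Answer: 1849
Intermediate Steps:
r(q) = 4 - 5*q
(-37 + r(2))**2 = (-37 + (4 - 5*2))**2 = (-37 + (4 - 10))**2 = (-37 - 6)**2 = (-43)**2 = 1849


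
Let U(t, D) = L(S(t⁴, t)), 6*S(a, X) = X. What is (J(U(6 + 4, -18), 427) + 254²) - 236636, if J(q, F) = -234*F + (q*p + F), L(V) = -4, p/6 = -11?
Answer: -271347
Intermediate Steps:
p = -66 (p = 6*(-11) = -66)
S(a, X) = X/6
U(t, D) = -4
J(q, F) = -233*F - 66*q (J(q, F) = -234*F + (q*(-66) + F) = -234*F + (-66*q + F) = -234*F + (F - 66*q) = -233*F - 66*q)
(J(U(6 + 4, -18), 427) + 254²) - 236636 = ((-233*427 - 66*(-4)) + 254²) - 236636 = ((-99491 + 264) + 64516) - 236636 = (-99227 + 64516) - 236636 = -34711 - 236636 = -271347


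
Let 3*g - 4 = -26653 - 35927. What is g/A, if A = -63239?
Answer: 62576/189717 ≈ 0.32984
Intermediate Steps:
g = -62576/3 (g = 4/3 + (-26653 - 35927)/3 = 4/3 + (⅓)*(-62580) = 4/3 - 20860 = -62576/3 ≈ -20859.)
g/A = -62576/3/(-63239) = -62576/3*(-1/63239) = 62576/189717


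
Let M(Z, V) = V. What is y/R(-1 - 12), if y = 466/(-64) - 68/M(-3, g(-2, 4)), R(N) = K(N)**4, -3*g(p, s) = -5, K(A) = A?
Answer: -7693/4569760 ≈ -0.0016835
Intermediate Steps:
g(p, s) = 5/3 (g(p, s) = -1/3*(-5) = 5/3)
R(N) = N**4
y = -7693/160 (y = 466/(-64) - 68/5/3 = 466*(-1/64) - 68*3/5 = -233/32 - 204/5 = -7693/160 ≈ -48.081)
y/R(-1 - 12) = -7693/(160*(-1 - 12)**4) = -7693/(160*((-13)**4)) = -7693/160/28561 = -7693/160*1/28561 = -7693/4569760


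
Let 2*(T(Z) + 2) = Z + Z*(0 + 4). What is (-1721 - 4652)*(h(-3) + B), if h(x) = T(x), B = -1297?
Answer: 16652649/2 ≈ 8.3263e+6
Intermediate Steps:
T(Z) = -2 + 5*Z/2 (T(Z) = -2 + (Z + Z*(0 + 4))/2 = -2 + (Z + Z*4)/2 = -2 + (Z + 4*Z)/2 = -2 + (5*Z)/2 = -2 + 5*Z/2)
h(x) = -2 + 5*x/2
(-1721 - 4652)*(h(-3) + B) = (-1721 - 4652)*((-2 + (5/2)*(-3)) - 1297) = -6373*((-2 - 15/2) - 1297) = -6373*(-19/2 - 1297) = -6373*(-2613/2) = 16652649/2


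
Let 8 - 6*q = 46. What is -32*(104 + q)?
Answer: -9376/3 ≈ -3125.3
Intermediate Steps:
q = -19/3 (q = 4/3 - 1/6*46 = 4/3 - 23/3 = -19/3 ≈ -6.3333)
-32*(104 + q) = -32*(104 - 19/3) = -32*293/3 = -9376/3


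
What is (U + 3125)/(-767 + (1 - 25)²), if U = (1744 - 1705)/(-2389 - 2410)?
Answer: -14996836/916609 ≈ -16.361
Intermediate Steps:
U = -39/4799 (U = 39/(-4799) = 39*(-1/4799) = -39/4799 ≈ -0.0081267)
(U + 3125)/(-767 + (1 - 25)²) = (-39/4799 + 3125)/(-767 + (1 - 25)²) = 14996836/(4799*(-767 + (-24)²)) = 14996836/(4799*(-767 + 576)) = (14996836/4799)/(-191) = (14996836/4799)*(-1/191) = -14996836/916609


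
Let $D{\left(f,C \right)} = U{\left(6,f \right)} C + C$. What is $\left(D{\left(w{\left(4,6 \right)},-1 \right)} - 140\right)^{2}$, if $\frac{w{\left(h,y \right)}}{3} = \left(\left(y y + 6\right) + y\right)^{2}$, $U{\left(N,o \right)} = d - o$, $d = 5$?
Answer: $45778756$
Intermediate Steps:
$U{\left(N,o \right)} = 5 - o$
$w{\left(h,y \right)} = 3 \left(6 + y + y^{2}\right)^{2}$ ($w{\left(h,y \right)} = 3 \left(\left(y y + 6\right) + y\right)^{2} = 3 \left(\left(y^{2} + 6\right) + y\right)^{2} = 3 \left(\left(6 + y^{2}\right) + y\right)^{2} = 3 \left(6 + y + y^{2}\right)^{2}$)
$D{\left(f,C \right)} = C + C \left(5 - f\right)$ ($D{\left(f,C \right)} = \left(5 - f\right) C + C = C \left(5 - f\right) + C = C + C \left(5 - f\right)$)
$\left(D{\left(w{\left(4,6 \right)},-1 \right)} - 140\right)^{2} = \left(- (6 - 3 \left(6 + 6 + 6^{2}\right)^{2}) - 140\right)^{2} = \left(- (6 - 3 \left(6 + 6 + 36\right)^{2}) - 140\right)^{2} = \left(- (6 - 3 \cdot 48^{2}) - 140\right)^{2} = \left(- (6 - 3 \cdot 2304) - 140\right)^{2} = \left(- (6 - 6912) - 140\right)^{2} = \left(\left(-1\right) \left(-6906\right) - 140\right)^{2} = \left(6906 - 140\right)^{2} = 6766^{2} = 45778756$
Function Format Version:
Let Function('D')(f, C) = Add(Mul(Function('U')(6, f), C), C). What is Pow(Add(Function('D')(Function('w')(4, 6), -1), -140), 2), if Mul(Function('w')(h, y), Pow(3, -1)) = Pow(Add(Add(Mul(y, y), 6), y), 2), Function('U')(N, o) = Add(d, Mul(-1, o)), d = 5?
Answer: 45778756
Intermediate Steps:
Function('U')(N, o) = Add(5, Mul(-1, o))
Function('w')(h, y) = Mul(3, Pow(Add(6, y, Pow(y, 2)), 2)) (Function('w')(h, y) = Mul(3, Pow(Add(Add(Mul(y, y), 6), y), 2)) = Mul(3, Pow(Add(Add(Pow(y, 2), 6), y), 2)) = Mul(3, Pow(Add(Add(6, Pow(y, 2)), y), 2)) = Mul(3, Pow(Add(6, y, Pow(y, 2)), 2)))
Function('D')(f, C) = Add(C, Mul(C, Add(5, Mul(-1, f)))) (Function('D')(f, C) = Add(Mul(Add(5, Mul(-1, f)), C), C) = Add(Mul(C, Add(5, Mul(-1, f))), C) = Add(C, Mul(C, Add(5, Mul(-1, f)))))
Pow(Add(Function('D')(Function('w')(4, 6), -1), -140), 2) = Pow(Add(Mul(-1, Add(6, Mul(-1, Mul(3, Pow(Add(6, 6, Pow(6, 2)), 2))))), -140), 2) = Pow(Add(Mul(-1, Add(6, Mul(-1, Mul(3, Pow(Add(6, 6, 36), 2))))), -140), 2) = Pow(Add(Mul(-1, Add(6, Mul(-1, Mul(3, Pow(48, 2))))), -140), 2) = Pow(Add(Mul(-1, Add(6, Mul(-1, Mul(3, 2304)))), -140), 2) = Pow(Add(Mul(-1, Add(6, Mul(-1, 6912))), -140), 2) = Pow(Add(Mul(-1, Add(6, -6912)), -140), 2) = Pow(Add(Mul(-1, -6906), -140), 2) = Pow(Add(6906, -140), 2) = Pow(6766, 2) = 45778756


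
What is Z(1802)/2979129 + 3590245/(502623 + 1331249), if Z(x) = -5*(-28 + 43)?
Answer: 3565221818735/1821113752496 ≈ 1.9577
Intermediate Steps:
Z(x) = -75 (Z(x) = -5*15 = -75)
Z(1802)/2979129 + 3590245/(502623 + 1331249) = -75/2979129 + 3590245/(502623 + 1331249) = -75*1/2979129 + 3590245/1833872 = -25/993043 + 3590245*(1/1833872) = -25/993043 + 3590245/1833872 = 3565221818735/1821113752496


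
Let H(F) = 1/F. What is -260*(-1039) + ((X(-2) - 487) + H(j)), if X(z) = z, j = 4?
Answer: 1078605/4 ≈ 2.6965e+5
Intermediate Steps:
-260*(-1039) + ((X(-2) - 487) + H(j)) = -260*(-1039) + ((-2 - 487) + 1/4) = 270140 + (-489 + 1/4) = 270140 - 1955/4 = 1078605/4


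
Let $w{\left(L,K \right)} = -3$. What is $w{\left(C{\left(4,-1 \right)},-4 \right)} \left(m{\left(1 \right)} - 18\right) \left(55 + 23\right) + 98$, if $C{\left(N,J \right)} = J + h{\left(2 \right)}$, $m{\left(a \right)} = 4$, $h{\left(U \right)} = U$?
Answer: $3374$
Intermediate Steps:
$C{\left(N,J \right)} = 2 + J$ ($C{\left(N,J \right)} = J + 2 = 2 + J$)
$w{\left(C{\left(4,-1 \right)},-4 \right)} \left(m{\left(1 \right)} - 18\right) \left(55 + 23\right) + 98 = - 3 \left(4 - 18\right) \left(55 + 23\right) + 98 = - 3 \left(\left(-14\right) 78\right) + 98 = \left(-3\right) \left(-1092\right) + 98 = 3276 + 98 = 3374$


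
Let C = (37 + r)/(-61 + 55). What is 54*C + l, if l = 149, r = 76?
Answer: -868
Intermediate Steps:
C = -113/6 (C = (37 + 76)/(-61 + 55) = 113/(-6) = 113*(-⅙) = -113/6 ≈ -18.833)
54*C + l = 54*(-113/6) + 149 = -1017 + 149 = -868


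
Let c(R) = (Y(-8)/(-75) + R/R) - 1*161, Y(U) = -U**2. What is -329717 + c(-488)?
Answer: -24740711/75 ≈ -3.2988e+5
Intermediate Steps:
c(R) = -11936/75 (c(R) = (-1*(-8)**2/(-75) + R/R) - 1*161 = (-1*64*(-1/75) + 1) - 161 = (-64*(-1/75) + 1) - 161 = (64/75 + 1) - 161 = 139/75 - 161 = -11936/75)
-329717 + c(-488) = -329717 - 11936/75 = -24740711/75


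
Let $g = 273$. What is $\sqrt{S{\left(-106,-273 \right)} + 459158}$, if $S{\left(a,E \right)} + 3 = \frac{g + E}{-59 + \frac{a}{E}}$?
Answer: $\sqrt{459155} \approx 677.61$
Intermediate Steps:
$S{\left(a,E \right)} = -3 + \frac{273 + E}{-59 + \frac{a}{E}}$
$\sqrt{S{\left(-106,-273 \right)} + 459158} = \sqrt{\frac{- \left(-273\right)^{2} - -122850 + 3 \left(-106\right)}{\left(-1\right) \left(-106\right) + 59 \left(-273\right)} + 459158} = \sqrt{\frac{\left(-1\right) 74529 + 122850 - 318}{106 - 16107} + 459158} = \sqrt{\frac{-74529 + 122850 - 318}{-16001} + 459158} = \sqrt{\left(- \frac{1}{16001}\right) 48003 + 459158} = \sqrt{-3 + 459158} = \sqrt{459155}$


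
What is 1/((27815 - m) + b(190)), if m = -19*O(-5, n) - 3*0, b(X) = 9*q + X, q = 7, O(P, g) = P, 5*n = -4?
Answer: 1/27973 ≈ 3.5749e-5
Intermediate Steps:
n = -⅘ (n = (⅕)*(-4) = -⅘ ≈ -0.80000)
b(X) = 63 + X (b(X) = 9*7 + X = 63 + X)
m = 95 (m = -19*(-5) - 3*0 = 95 + 0 = 95)
1/((27815 - m) + b(190)) = 1/((27815 - 1*95) + (63 + 190)) = 1/((27815 - 95) + 253) = 1/(27720 + 253) = 1/27973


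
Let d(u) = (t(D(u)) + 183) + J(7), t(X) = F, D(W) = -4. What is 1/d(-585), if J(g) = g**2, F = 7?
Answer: 1/239 ≈ 0.0041841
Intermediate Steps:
t(X) = 7
d(u) = 239 (d(u) = (7 + 183) + 7**2 = 190 + 49 = 239)
1/d(-585) = 1/239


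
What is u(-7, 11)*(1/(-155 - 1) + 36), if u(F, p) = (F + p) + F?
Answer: -5615/52 ≈ -107.98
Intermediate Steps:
u(F, p) = p + 2*F
u(-7, 11)*(1/(-155 - 1) + 36) = (11 + 2*(-7))*(1/(-155 - 1) + 36) = (11 - 14)*(1/(-156) + 36) = -3*(-1/156 + 36) = -3*5615/156 = -5615/52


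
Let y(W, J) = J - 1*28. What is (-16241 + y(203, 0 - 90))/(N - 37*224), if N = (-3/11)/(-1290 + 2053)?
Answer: 137301087/69561187 ≈ 1.9738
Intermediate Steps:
y(W, J) = -28 + J (y(W, J) = J - 28 = -28 + J)
N = -3/8393 (N = (-3*1/11)/763 = (1/763)*(-3/11) = -3/8393 ≈ -0.00035744)
(-16241 + y(203, 0 - 90))/(N - 37*224) = (-16241 + (-28 + (0 - 90)))/(-3/8393 - 37*224) = (-16241 + (-28 - 90))/(-3/8393 - 8288) = (-16241 - 118)/(-69561187/8393) = -16359*(-8393/69561187) = 137301087/69561187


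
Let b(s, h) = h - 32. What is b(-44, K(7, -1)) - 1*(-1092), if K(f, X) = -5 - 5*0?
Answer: 1055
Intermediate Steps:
K(f, X) = -5 (K(f, X) = -5 + 0 = -5)
b(s, h) = -32 + h
b(-44, K(7, -1)) - 1*(-1092) = (-32 - 5) - 1*(-1092) = -37 + 1092 = 1055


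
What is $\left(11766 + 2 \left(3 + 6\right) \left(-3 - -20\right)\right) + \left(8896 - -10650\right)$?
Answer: $31618$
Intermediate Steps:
$\left(11766 + 2 \left(3 + 6\right) \left(-3 - -20\right)\right) + \left(8896 - -10650\right) = \left(11766 + 2 \cdot 9 \left(-3 + 20\right)\right) + \left(8896 + 10650\right) = \left(11766 + 18 \cdot 17\right) + 19546 = \left(11766 + 306\right) + 19546 = 12072 + 19546 = 31618$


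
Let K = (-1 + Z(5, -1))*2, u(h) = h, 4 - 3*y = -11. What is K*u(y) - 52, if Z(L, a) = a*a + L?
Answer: -2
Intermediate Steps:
y = 5 (y = 4/3 - ⅓*(-11) = 4/3 + 11/3 = 5)
Z(L, a) = L + a² (Z(L, a) = a² + L = L + a²)
K = 10 (K = (-1 + (5 + (-1)²))*2 = (-1 + (5 + 1))*2 = (-1 + 6)*2 = 5*2 = 10)
K*u(y) - 52 = 10*5 - 52 = 50 - 52 = -2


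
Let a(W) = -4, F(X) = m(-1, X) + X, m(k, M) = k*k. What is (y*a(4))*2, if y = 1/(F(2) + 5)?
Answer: -1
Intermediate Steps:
m(k, M) = k²
F(X) = 1 + X (F(X) = (-1)² + X = 1 + X)
y = ⅛ (y = 1/((1 + 2) + 5) = 1/(3 + 5) = 1/8 = ⅛ ≈ 0.12500)
(y*a(4))*2 = ((⅛)*(-4))*2 = -½*2 = -1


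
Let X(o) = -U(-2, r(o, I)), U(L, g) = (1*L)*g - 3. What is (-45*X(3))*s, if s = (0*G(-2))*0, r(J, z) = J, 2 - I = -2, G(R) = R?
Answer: 0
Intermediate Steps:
I = 4 (I = 2 - 1*(-2) = 2 + 2 = 4)
U(L, g) = -3 + L*g (U(L, g) = L*g - 3 = -3 + L*g)
s = 0 (s = (0*(-2))*0 = 0*0 = 0)
X(o) = 3 + 2*o (X(o) = -(-3 - 2*o) = 3 + 2*o)
(-45*X(3))*s = -45*(3 + 2*3)*0 = -45*(3 + 6)*0 = -45*9*0 = -405*0 = 0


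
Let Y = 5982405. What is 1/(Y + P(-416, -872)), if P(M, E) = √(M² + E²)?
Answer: 1196481/7157833730117 - 8*√14585/35789168650585 ≈ 1.6713e-7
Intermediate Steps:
P(M, E) = √(E² + M²)
1/(Y + P(-416, -872)) = 1/(5982405 + √((-872)² + (-416)²)) = 1/(5982405 + √(760384 + 173056)) = 1/(5982405 + √933440) = 1/(5982405 + 8*√14585)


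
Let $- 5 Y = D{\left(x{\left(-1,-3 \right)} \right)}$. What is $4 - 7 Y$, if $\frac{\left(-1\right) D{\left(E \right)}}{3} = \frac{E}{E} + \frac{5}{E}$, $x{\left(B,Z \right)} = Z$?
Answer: $\frac{34}{5} \approx 6.8$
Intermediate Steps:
$D{\left(E \right)} = -3 - \frac{15}{E}$ ($D{\left(E \right)} = - 3 \left(\frac{E}{E} + \frac{5}{E}\right) = - 3 \left(1 + \frac{5}{E}\right) = -3 - \frac{15}{E}$)
$Y = - \frac{2}{5}$ ($Y = - \frac{-3 - \frac{15}{-3}}{5} = - \frac{-3 - -5}{5} = - \frac{-3 + 5}{5} = \left(- \frac{1}{5}\right) 2 = - \frac{2}{5} \approx -0.4$)
$4 - 7 Y = 4 - - \frac{14}{5} = 4 + \frac{14}{5} = \frac{34}{5}$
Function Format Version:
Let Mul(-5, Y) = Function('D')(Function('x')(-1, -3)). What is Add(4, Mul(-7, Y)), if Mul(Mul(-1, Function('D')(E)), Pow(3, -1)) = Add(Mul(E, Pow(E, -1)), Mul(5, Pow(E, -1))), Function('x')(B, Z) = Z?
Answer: Rational(34, 5) ≈ 6.8000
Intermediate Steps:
Function('D')(E) = Add(-3, Mul(-15, Pow(E, -1))) (Function('D')(E) = Mul(-3, Add(Mul(E, Pow(E, -1)), Mul(5, Pow(E, -1)))) = Mul(-3, Add(1, Mul(5, Pow(E, -1)))) = Add(-3, Mul(-15, Pow(E, -1))))
Y = Rational(-2, 5) (Y = Mul(Rational(-1, 5), Add(-3, Mul(-15, Pow(-3, -1)))) = Mul(Rational(-1, 5), Add(-3, Mul(-15, Rational(-1, 3)))) = Mul(Rational(-1, 5), Add(-3, 5)) = Mul(Rational(-1, 5), 2) = Rational(-2, 5) ≈ -0.40000)
Add(4, Mul(-7, Y)) = Add(4, Mul(-7, Rational(-2, 5))) = Add(4, Rational(14, 5)) = Rational(34, 5)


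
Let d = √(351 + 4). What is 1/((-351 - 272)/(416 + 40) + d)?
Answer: 284088/73429151 + 207936*√355/73429151 ≈ 0.057224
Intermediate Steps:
d = √355 ≈ 18.841
1/((-351 - 272)/(416 + 40) + d) = 1/((-351 - 272)/(416 + 40) + √355) = 1/(-623/456 + √355)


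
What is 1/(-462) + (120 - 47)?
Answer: 33725/462 ≈ 72.998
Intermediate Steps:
1/(-462) + (120 - 47) = -1/462 + 73 = 33725/462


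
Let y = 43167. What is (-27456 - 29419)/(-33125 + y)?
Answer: -56875/10042 ≈ -5.6637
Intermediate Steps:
(-27456 - 29419)/(-33125 + y) = (-27456 - 29419)/(-33125 + 43167) = -56875/10042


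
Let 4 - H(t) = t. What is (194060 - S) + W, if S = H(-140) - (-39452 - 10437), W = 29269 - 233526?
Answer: -60230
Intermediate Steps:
H(t) = 4 - t
W = -204257
S = 50033 (S = (4 - 1*(-140)) - (-39452 - 10437) = (4 + 140) - 1*(-49889) = 144 + 49889 = 50033)
(194060 - S) + W = (194060 - 1*50033) - 204257 = (194060 - 50033) - 204257 = 144027 - 204257 = -60230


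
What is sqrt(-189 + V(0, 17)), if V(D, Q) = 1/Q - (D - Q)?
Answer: I*sqrt(49691)/17 ≈ 13.113*I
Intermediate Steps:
V(D, Q) = Q + 1/Q - D (V(D, Q) = 1/Q + (Q - D) = Q + 1/Q - D)
sqrt(-189 + V(0, 17)) = sqrt(-189 + (17 + 1/17 - 1*0)) = sqrt(-189 + (17 + 1/17 + 0)) = sqrt(-189 + 290/17) = sqrt(-2923/17) = I*sqrt(49691)/17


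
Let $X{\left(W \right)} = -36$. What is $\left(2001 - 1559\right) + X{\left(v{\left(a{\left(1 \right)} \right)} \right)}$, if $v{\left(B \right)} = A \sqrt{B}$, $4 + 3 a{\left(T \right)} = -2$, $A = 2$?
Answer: $406$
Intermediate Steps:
$a{\left(T \right)} = -2$ ($a{\left(T \right)} = - \frac{4}{3} + \frac{1}{3} \left(-2\right) = - \frac{4}{3} - \frac{2}{3} = -2$)
$v{\left(B \right)} = 2 \sqrt{B}$
$\left(2001 - 1559\right) + X{\left(v{\left(a{\left(1 \right)} \right)} \right)} = \left(2001 - 1559\right) - 36 = 442 - 36 = 406$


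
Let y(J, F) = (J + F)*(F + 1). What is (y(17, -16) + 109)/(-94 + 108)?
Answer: 47/7 ≈ 6.7143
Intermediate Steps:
y(J, F) = (1 + F)*(F + J) (y(J, F) = (F + J)*(1 + F) = (1 + F)*(F + J))
(y(17, -16) + 109)/(-94 + 108) = ((-16 + 17 + (-16)² - 16*17) + 109)/(-94 + 108) = ((-16 + 17 + 256 - 272) + 109)/14 = (-15 + 109)*(1/14) = 94*(1/14) = 47/7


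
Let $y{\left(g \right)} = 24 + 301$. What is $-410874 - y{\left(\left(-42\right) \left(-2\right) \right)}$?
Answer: $-411199$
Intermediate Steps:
$y{\left(g \right)} = 325$
$-410874 - y{\left(\left(-42\right) \left(-2\right) \right)} = -410874 - 325 = -411199$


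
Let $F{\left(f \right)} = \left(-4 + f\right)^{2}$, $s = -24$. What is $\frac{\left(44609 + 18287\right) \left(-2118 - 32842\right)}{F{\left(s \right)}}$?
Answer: $- \frac{137427760}{49} \approx -2.8046 \cdot 10^{6}$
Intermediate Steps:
$\frac{\left(44609 + 18287\right) \left(-2118 - 32842\right)}{F{\left(s \right)}} = \frac{\left(44609 + 18287\right) \left(-2118 - 32842\right)}{\left(-4 - 24\right)^{2}} = \frac{62896 \left(-34960\right)}{\left(-28\right)^{2}} = - \frac{2198844160}{784} = \left(-2198844160\right) \frac{1}{784} = - \frac{137427760}{49}$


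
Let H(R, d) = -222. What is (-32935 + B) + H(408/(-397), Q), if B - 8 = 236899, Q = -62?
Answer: 203750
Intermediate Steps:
B = 236907 (B = 8 + 236899 = 236907)
(-32935 + B) + H(408/(-397), Q) = (-32935 + 236907) - 222 = 203972 - 222 = 203750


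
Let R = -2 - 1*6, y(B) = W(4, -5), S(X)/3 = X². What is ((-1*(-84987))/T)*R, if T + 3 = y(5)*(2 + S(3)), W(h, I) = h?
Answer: -679896/113 ≈ -6016.8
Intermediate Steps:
S(X) = 3*X²
y(B) = 4
R = -8 (R = -2 - 6 = -8)
T = 113 (T = -3 + 4*(2 + 3*3²) = -3 + 4*(2 + 3*9) = -3 + 4*(2 + 27) = -3 + 4*29 = -3 + 116 = 113)
((-1*(-84987))/T)*R = (-1*(-84987)/113)*(-8) = (84987*(1/113))*(-8) = (84987/113)*(-8) = -679896/113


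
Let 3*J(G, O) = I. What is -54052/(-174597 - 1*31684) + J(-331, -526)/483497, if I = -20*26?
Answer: 78294673412/299208733971 ≈ 0.26167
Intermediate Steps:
I = -520
J(G, O) = -520/3 (J(G, O) = (⅓)*(-520) = -520/3)
-54052/(-174597 - 1*31684) + J(-331, -526)/483497 = -54052/(-174597 - 1*31684) - 520/3/483497 = -54052/(-174597 - 31684) - 520/3*1/483497 = -54052/(-206281) - 520/1450491 = -54052*(-1/206281) - 520/1450491 = 54052/206281 - 520/1450491 = 78294673412/299208733971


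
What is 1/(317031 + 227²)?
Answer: 1/368560 ≈ 2.7133e-6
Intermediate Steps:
1/(317031 + 227²) = 1/(317031 + 51529) = 1/368560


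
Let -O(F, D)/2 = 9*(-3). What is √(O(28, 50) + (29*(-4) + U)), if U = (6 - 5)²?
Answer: I*√61 ≈ 7.8102*I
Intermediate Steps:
O(F, D) = 54 (O(F, D) = -18*(-3) = -2*(-27) = 54)
U = 1 (U = 1² = 1)
√(O(28, 50) + (29*(-4) + U)) = √(54 + (29*(-4) + 1)) = √(54 + (-116 + 1)) = √(54 - 115) = √(-61) = I*√61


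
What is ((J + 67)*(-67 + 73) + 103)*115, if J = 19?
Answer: 71185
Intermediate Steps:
((J + 67)*(-67 + 73) + 103)*115 = ((19 + 67)*(-67 + 73) + 103)*115 = (86*6 + 103)*115 = (516 + 103)*115 = 619*115 = 71185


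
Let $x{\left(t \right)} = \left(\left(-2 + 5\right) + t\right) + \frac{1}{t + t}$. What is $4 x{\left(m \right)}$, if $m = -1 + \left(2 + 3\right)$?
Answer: $\frac{57}{2} \approx 28.5$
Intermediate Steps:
$m = 4$ ($m = -1 + 5 = 4$)
$x{\left(t \right)} = 3 + t + \frac{1}{2 t}$ ($x{\left(t \right)} = \left(3 + t\right) + \frac{1}{2 t} = 3 + t + \frac{1}{2 t}$)
$4 x{\left(m \right)} = 4 \left(3 + 4 + \frac{1}{2 \cdot 4}\right) = 4 \left(3 + 4 + \frac{1}{2} \cdot \frac{1}{4}\right) = 4 \left(3 + 4 + \frac{1}{8}\right) = 4 \cdot \frac{57}{8} = \frac{57}{2}$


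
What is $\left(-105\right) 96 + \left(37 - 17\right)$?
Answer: $-10060$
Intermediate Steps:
$\left(-105\right) 96 + \left(37 - 17\right) = -10080 + 20 = -10060$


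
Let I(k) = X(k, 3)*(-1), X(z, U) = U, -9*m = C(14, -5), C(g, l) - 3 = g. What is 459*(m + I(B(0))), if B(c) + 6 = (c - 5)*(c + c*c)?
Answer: -2244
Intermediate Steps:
C(g, l) = 3 + g
m = -17/9 (m = -(3 + 14)/9 = -⅑*17 = -17/9 ≈ -1.8889)
B(c) = -6 + (-5 + c)*(c + c²) (B(c) = -6 + (c - 5)*(c + c*c) = -6 + (-5 + c)*(c + c²))
I(k) = -3 (I(k) = 3*(-1) = -3)
459*(m + I(B(0))) = 459*(-17/9 - 3) = 459*(-44/9) = -2244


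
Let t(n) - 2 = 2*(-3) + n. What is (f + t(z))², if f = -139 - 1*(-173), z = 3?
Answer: 1089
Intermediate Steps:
t(n) = -4 + n (t(n) = 2 + (2*(-3) + n) = 2 + (-6 + n) = -4 + n)
f = 34 (f = -139 + 173 = 34)
(f + t(z))² = (34 + (-4 + 3))² = (34 - 1)² = 33² = 1089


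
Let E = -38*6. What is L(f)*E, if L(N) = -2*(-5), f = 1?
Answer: -2280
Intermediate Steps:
L(N) = 10
E = -228
L(f)*E = 10*(-228) = -2280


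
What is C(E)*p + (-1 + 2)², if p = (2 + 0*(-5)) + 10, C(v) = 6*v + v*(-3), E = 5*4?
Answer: 721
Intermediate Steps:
E = 20
C(v) = 3*v (C(v) = 6*v - 3*v = 3*v)
p = 12 (p = (2 + 0) + 10 = 2 + 10 = 12)
C(E)*p + (-1 + 2)² = (3*20)*12 + (-1 + 2)² = 60*12 + 1² = 720 + 1 = 721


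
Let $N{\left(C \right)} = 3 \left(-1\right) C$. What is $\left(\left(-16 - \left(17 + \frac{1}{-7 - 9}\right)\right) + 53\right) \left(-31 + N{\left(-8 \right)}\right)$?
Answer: $- \frac{2247}{16} \approx -140.44$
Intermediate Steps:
$N{\left(C \right)} = - 3 C$
$\left(\left(-16 - \left(17 + \frac{1}{-7 - 9}\right)\right) + 53\right) \left(-31 + N{\left(-8 \right)}\right) = \left(\left(-16 - \left(17 + \frac{1}{-7 - 9}\right)\right) + 53\right) \left(-31 - -24\right) = \left(\left(-16 - \frac{271}{16}\right) + 53\right) \left(-31 + 24\right) = \left(\left(-16 - \frac{271}{16}\right) + 53\right) \left(-7\right) = \left(- \frac{527}{16} + 53\right) \left(-7\right) = \frac{321}{16} \left(-7\right) = - \frac{2247}{16}$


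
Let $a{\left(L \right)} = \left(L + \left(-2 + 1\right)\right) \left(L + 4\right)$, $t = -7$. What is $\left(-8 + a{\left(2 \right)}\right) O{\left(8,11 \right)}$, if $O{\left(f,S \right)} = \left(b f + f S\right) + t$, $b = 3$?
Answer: $-210$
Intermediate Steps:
$O{\left(f,S \right)} = -7 + 3 f + S f$ ($O{\left(f,S \right)} = \left(3 f + f S\right) - 7 = \left(3 f + S f\right) - 7 = -7 + 3 f + S f$)
$a{\left(L \right)} = \left(-1 + L\right) \left(4 + L\right)$ ($a{\left(L \right)} = \left(L - 1\right) \left(4 + L\right) = \left(-1 + L\right) \left(4 + L\right)$)
$\left(-8 + a{\left(2 \right)}\right) O{\left(8,11 \right)} = \left(-8 + \left(-4 + 2^{2} + 3 \cdot 2\right)\right) \left(-7 + 3 \cdot 8 + 11 \cdot 8\right) = \left(-8 + \left(-4 + 4 + 6\right)\right) \left(-7 + 24 + 88\right) = \left(-8 + 6\right) 105 = \left(-2\right) 105 = -210$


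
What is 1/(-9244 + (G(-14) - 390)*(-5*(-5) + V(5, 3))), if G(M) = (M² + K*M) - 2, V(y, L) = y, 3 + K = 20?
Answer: -1/22264 ≈ -4.4916e-5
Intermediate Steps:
K = 17 (K = -3 + 20 = 17)
G(M) = -2 + M² + 17*M (G(M) = (M² + 17*M) - 2 = -2 + M² + 17*M)
1/(-9244 + (G(-14) - 390)*(-5*(-5) + V(5, 3))) = 1/(-9244 + ((-2 + (-14)² + 17*(-14)) - 390)*(-5*(-5) + 5)) = 1/(-9244 + ((-2 + 196 - 238) - 390)*(25 + 5)) = 1/(-9244 + (-44 - 390)*30) = 1/(-9244 - 434*30) = 1/(-9244 - 13020) = 1/(-22264) = -1/22264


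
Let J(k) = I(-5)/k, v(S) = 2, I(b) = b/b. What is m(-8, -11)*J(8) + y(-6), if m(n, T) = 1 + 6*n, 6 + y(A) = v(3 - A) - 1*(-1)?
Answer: -71/8 ≈ -8.8750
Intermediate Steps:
I(b) = 1
J(k) = 1/k
y(A) = -3 (y(A) = -6 + (2 - 1*(-1)) = -6 + (2 + 1) = -6 + 3 = -3)
m(-8, -11)*J(8) + y(-6) = (1 + 6*(-8))/8 - 3 = (1 - 48)*(⅛) - 3 = -47*⅛ - 3 = -47/8 - 3 = -71/8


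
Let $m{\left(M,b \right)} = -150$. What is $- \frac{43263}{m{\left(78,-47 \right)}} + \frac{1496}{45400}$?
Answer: $\frac{3273941}{11350} \approx 288.45$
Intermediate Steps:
$- \frac{43263}{m{\left(78,-47 \right)}} + \frac{1496}{45400} = - \frac{43263}{-150} + \frac{1496}{45400} = \left(-43263\right) \left(- \frac{1}{150}\right) + 1496 \cdot \frac{1}{45400} = \frac{14421}{50} + \frac{187}{5675} = \frac{3273941}{11350}$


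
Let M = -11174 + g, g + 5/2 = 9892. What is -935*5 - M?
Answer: -6781/2 ≈ -3390.5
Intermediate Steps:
g = 19779/2 (g = -5/2 + 9892 = 19779/2 ≈ 9889.5)
M = -2569/2 (M = -11174 + 19779/2 = -2569/2 ≈ -1284.5)
-935*5 - M = -935*5 - 1*(-2569/2) = -4675 + 2569/2 = -6781/2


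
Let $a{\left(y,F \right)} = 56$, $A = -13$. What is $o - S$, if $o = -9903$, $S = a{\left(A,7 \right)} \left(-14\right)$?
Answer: $-9119$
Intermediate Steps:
$S = -784$ ($S = 56 \left(-14\right) = -784$)
$o - S = -9903 - -784 = -9903 + 784 = -9119$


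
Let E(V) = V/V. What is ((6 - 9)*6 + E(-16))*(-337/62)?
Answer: 5729/62 ≈ 92.403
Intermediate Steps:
E(V) = 1
((6 - 9)*6 + E(-16))*(-337/62) = ((6 - 9)*6 + 1)*(-337/62) = (-3*6 + 1)*(-337*1/62) = (-18 + 1)*(-337/62) = -17*(-337/62) = 5729/62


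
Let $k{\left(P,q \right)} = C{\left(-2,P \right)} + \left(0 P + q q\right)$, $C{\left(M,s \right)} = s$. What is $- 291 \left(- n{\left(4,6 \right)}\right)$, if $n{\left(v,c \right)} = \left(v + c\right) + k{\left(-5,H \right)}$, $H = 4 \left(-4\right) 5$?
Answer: $1863855$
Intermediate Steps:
$H = -80$ ($H = \left(-16\right) 5 = -80$)
$k{\left(P,q \right)} = P + q^{2}$ ($k{\left(P,q \right)} = P + \left(0 P + q q\right) = P + \left(0 + q^{2}\right) = P + q^{2}$)
$n{\left(v,c \right)} = 6395 + c + v$ ($n{\left(v,c \right)} = \left(v + c\right) - \left(5 - \left(-80\right)^{2}\right) = \left(c + v\right) + \left(-5 + 6400\right) = \left(c + v\right) + 6395 = 6395 + c + v$)
$- 291 \left(- n{\left(4,6 \right)}\right) = - 291 \left(- (6395 + 6 + 4)\right) = - 291 \left(\left(-1\right) 6405\right) = \left(-291\right) \left(-6405\right) = 1863855$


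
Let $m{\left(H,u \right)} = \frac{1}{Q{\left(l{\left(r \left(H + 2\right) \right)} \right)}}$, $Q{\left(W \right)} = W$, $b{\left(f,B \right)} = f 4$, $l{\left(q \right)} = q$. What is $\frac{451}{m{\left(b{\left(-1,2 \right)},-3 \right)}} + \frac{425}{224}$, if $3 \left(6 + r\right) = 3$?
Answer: $\frac{1010665}{224} \approx 4511.9$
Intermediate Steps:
$r = -5$ ($r = -6 + \frac{1}{3} \cdot 3 = -6 + 1 = -5$)
$b{\left(f,B \right)} = 4 f$
$m{\left(H,u \right)} = \frac{1}{-10 - 5 H}$ ($m{\left(H,u \right)} = \frac{1}{\left(-5\right) \left(H + 2\right)} = \frac{1}{\left(-5\right) \left(2 + H\right)} = \frac{1}{-10 - 5 H}$)
$\frac{451}{m{\left(b{\left(-1,2 \right)},-3 \right)}} + \frac{425}{224} = \frac{451}{\frac{1}{5} \frac{1}{-2 - 4 \left(-1\right)}} + \frac{425}{224} = \frac{451}{\frac{1}{5} \frac{1}{-2 - -4}} + 425 \cdot \frac{1}{224} = \frac{451}{\frac{1}{5} \frac{1}{-2 + 4}} + \frac{425}{224} = \frac{451}{\frac{1}{5} \cdot \frac{1}{2}} + \frac{425}{224} = 451 \frac{1}{\frac{1}{10}} + \frac{425}{224} = 451 \cdot 10 + \frac{425}{224} = 4510 + \frac{425}{224} = \frac{1010665}{224}$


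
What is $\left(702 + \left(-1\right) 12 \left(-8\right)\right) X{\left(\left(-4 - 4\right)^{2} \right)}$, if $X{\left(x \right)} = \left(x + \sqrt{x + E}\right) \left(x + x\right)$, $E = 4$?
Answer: $6537216 + 204288 \sqrt{17} \approx 7.3795 \cdot 10^{6}$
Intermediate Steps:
$X{\left(x \right)} = 2 x \left(x + \sqrt{4 + x}\right)$ ($X{\left(x \right)} = \left(x + \sqrt{x + 4}\right) \left(x + x\right) = \left(x + \sqrt{4 + x}\right) 2 x = 2 x \left(x + \sqrt{4 + x}\right)$)
$\left(702 + \left(-1\right) 12 \left(-8\right)\right) X{\left(\left(-4 - 4\right)^{2} \right)} = \left(702 + \left(-1\right) 12 \left(-8\right)\right) 2 \left(-4 - 4\right)^{2} \left(\left(-4 - 4\right)^{2} + \sqrt{4 + \left(-4 - 4\right)^{2}}\right) = \left(702 - -96\right) 2 \left(-8\right)^{2} \left(\left(-8\right)^{2} + \sqrt{4 + \left(-8\right)^{2}}\right) = \left(702 + 96\right) 2 \cdot 64 \left(64 + \sqrt{4 + 64}\right) = 798 \cdot 2 \cdot 64 \left(64 + \sqrt{68}\right) = 798 \cdot 2 \cdot 64 \left(64 + 2 \sqrt{17}\right) = 798 \left(8192 + 256 \sqrt{17}\right) = 6537216 + 204288 \sqrt{17}$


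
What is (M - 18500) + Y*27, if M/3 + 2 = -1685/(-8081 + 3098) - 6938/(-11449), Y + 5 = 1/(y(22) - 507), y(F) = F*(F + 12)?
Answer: -85419068678027/4583046149 ≈ -18638.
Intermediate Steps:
y(F) = F*(12 + F)
Y = -1204/241 (Y = -5 + 1/(22*(12 + 22) - 507) = -5 + 1/(22*34 - 507) = -5 + 1/(748 - 507) = -5 + 1/241 = -1204/241 ≈ -4.9958)
M = -60237115/19016789 (M = -6 + 3*(-1685/(-8081 + 3098) - 6938/(-11449)) = -6 + 3*(-1685/(-4983) - 6938*(-1/11449)) = -6 + 3*(-1685*(-1/4983) + 6938/11449) = -6 + 3*(1685/4983 + 6938/11449) = -6 + 3*(53863619/57050367) = -6 + 53863619/19016789 = -60237115/19016789 ≈ -3.1676)
(M - 18500) + Y*27 = (-60237115/19016789 - 18500) - 1204/241*27 = -351870833615/19016789 - 32508/241 = -85419068678027/4583046149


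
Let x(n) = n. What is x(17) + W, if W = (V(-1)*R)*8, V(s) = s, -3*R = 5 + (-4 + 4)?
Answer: 91/3 ≈ 30.333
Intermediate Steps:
R = -5/3 (R = -(5 + (-4 + 4))/3 = -(5 + 0)/3 = -1/3*5 = -5/3 ≈ -1.6667)
W = 40/3 (W = -1*(-5/3)*8 = (5/3)*8 = 40/3 ≈ 13.333)
x(17) + W = 17 + 40/3 = 91/3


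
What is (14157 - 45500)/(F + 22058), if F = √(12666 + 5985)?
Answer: -53181838/37425901 + 2411*√18651/37425901 ≈ -1.4122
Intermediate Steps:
F = √18651 ≈ 136.57
(14157 - 45500)/(F + 22058) = (14157 - 45500)/(√18651 + 22058) = -31343/(22058 + √18651)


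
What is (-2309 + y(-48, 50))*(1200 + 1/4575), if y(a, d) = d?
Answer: -4133970753/1525 ≈ -2.7108e+6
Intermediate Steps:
(-2309 + y(-48, 50))*(1200 + 1/4575) = (-2309 + 50)*(1200 + 1/4575) = -2259*(1200 + 1/4575) = -2259*5490001/4575 = -4133970753/1525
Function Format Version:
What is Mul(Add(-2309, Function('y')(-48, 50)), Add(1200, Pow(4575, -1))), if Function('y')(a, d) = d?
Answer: Rational(-4133970753, 1525) ≈ -2.7108e+6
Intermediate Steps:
Mul(Add(-2309, Function('y')(-48, 50)), Add(1200, Pow(4575, -1))) = Mul(Add(-2309, 50), Add(1200, Pow(4575, -1))) = Mul(-2259, Add(1200, Rational(1, 4575))) = Mul(-2259, Rational(5490001, 4575)) = Rational(-4133970753, 1525)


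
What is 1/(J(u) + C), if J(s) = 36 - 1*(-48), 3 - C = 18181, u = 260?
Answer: -1/18094 ≈ -5.5267e-5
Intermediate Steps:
C = -18178 (C = 3 - 1*18181 = 3 - 18181 = -18178)
J(s) = 84 (J(s) = 36 + 48 = 84)
1/(J(u) + C) = 1/(84 - 18178) = 1/(-18094) = -1/18094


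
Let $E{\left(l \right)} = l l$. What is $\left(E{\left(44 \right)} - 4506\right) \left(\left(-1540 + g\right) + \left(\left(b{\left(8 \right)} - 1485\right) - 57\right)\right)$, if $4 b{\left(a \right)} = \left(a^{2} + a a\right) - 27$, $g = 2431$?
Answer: $\frac{3216355}{2} \approx 1.6082 \cdot 10^{6}$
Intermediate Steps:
$b{\left(a \right)} = - \frac{27}{4} + \frac{a^{2}}{2}$ ($b{\left(a \right)} = \frac{\left(a^{2} + a a\right) - 27}{4} = \frac{\left(a^{2} + a^{2}\right) - 27}{4} = \frac{2 a^{2} - 27}{4} = \frac{-27 + 2 a^{2}}{4} = - \frac{27}{4} + \frac{a^{2}}{2}$)
$E{\left(l \right)} = l^{2}$
$\left(E{\left(44 \right)} - 4506\right) \left(\left(-1540 + g\right) + \left(\left(b{\left(8 \right)} - 1485\right) - 57\right)\right) = \left(44^{2} - 4506\right) \left(\left(-1540 + 2431\right) - \frac{6067}{4}\right) = \left(1936 - 4506\right) \left(891 + \left(\left(\left(- \frac{27}{4} + \frac{1}{2} \cdot 64\right) - 1485\right) - 57\right)\right) = - 2570 \left(891 + \left(\left(\left(- \frac{27}{4} + 32\right) - 1485\right) - 57\right)\right) = - 2570 \left(891 + \left(\left(\frac{101}{4} - 1485\right) - 57\right)\right) = - 2570 \left(891 - \frac{6067}{4}\right) = \left(-2570\right) \left(- \frac{2503}{4}\right) = \frac{3216355}{2}$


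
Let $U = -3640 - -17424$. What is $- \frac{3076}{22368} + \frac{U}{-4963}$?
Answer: $- \frac{80896675}{27753096} \approx -2.9149$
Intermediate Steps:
$U = 13784$ ($U = -3640 + 17424 = 13784$)
$- \frac{3076}{22368} + \frac{U}{-4963} = - \frac{3076}{22368} + \frac{13784}{-4963} = \left(-3076\right) \frac{1}{22368} + 13784 \left(- \frac{1}{4963}\right) = - \frac{769}{5592} - \frac{13784}{4963} = - \frac{80896675}{27753096}$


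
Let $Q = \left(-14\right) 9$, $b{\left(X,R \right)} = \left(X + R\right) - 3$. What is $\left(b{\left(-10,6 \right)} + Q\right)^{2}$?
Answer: $17689$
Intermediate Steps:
$b{\left(X,R \right)} = -3 + R + X$ ($b{\left(X,R \right)} = \left(R + X\right) - 3 = -3 + R + X$)
$Q = -126$
$\left(b{\left(-10,6 \right)} + Q\right)^{2} = \left(\left(-3 + 6 - 10\right) - 126\right)^{2} = \left(-7 - 126\right)^{2} = \left(-133\right)^{2} = 17689$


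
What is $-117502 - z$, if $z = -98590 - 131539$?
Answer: $112627$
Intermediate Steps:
$z = -230129$ ($z = -98590 - 131539 = -230129$)
$-117502 - z = -117502 - -230129 = -117502 + 230129 = 112627$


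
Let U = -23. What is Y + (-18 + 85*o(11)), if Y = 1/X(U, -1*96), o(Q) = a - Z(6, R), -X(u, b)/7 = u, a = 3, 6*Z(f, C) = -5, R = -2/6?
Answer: 297373/966 ≈ 307.84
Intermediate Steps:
R = -1/3 (R = -2*1/6 = -1/3 ≈ -0.33333)
Z(f, C) = -5/6 (Z(f, C) = (1/6)*(-5) = -5/6)
X(u, b) = -7*u
o(Q) = 23/6 (o(Q) = 3 - 1*(-5/6) = 3 + 5/6 = 23/6)
Y = 1/161 (Y = 1/(-7*(-23)) = 1/161 ≈ 0.0062112)
Y + (-18 + 85*o(11)) = 1/161 + (-18 + 85*(23/6)) = 1/161 + (-18 + 1955/6) = 1/161 + 1847/6 = 297373/966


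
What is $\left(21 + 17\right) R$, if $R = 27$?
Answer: $1026$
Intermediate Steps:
$\left(21 + 17\right) R = \left(21 + 17\right) 27 = 38 \cdot 27 = 1026$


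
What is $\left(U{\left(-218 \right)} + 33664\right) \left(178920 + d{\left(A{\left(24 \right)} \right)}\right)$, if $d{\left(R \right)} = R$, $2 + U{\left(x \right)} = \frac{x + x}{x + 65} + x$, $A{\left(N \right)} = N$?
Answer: $\frac{305240766464}{51} \approx 5.9851 \cdot 10^{9}$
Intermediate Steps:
$U{\left(x \right)} = -2 + x + \frac{2 x}{65 + x}$ ($U{\left(x \right)} = -2 + \left(\frac{x + x}{x + 65} + x\right) = -2 + \left(\frac{2 x}{65 + x} + x\right) = -2 + \left(x + \frac{2 x}{65 + x}\right) = -2 + x + \frac{2 x}{65 + x}$)
$\left(U{\left(-218 \right)} + 33664\right) \left(178920 + d{\left(A{\left(24 \right)} \right)}\right) = \left(\frac{-130 + \left(-218\right)^{2} + 65 \left(-218\right)}{65 - 218} + 33664\right) \left(178920 + 24\right) = \left(\frac{-130 + 47524 - 14170}{-153} + 33664\right) 178944 = \left(\left(- \frac{1}{153}\right) 33224 + 33664\right) 178944 = \left(- \frac{33224}{153} + 33664\right) 178944 = \frac{5117368}{153} \cdot 178944 = \frac{305240766464}{51}$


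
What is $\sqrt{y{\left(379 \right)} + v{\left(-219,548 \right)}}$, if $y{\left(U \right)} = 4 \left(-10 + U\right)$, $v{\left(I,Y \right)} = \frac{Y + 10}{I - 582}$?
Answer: $\frac{\sqrt{11685878}}{89} \approx 38.41$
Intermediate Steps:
$v{\left(I,Y \right)} = \frac{10 + Y}{-582 + I}$
$y{\left(U \right)} = -40 + 4 U$
$\sqrt{y{\left(379 \right)} + v{\left(-219,548 \right)}} = \sqrt{\left(-40 + 4 \cdot 379\right) + \frac{10 + 548}{-582 - 219}} = \sqrt{\left(-40 + 1516\right) + \frac{1}{-801} \cdot 558} = \sqrt{1476 - \frac{62}{89}} = \sqrt{\frac{131302}{89}} = \frac{\sqrt{11685878}}{89}$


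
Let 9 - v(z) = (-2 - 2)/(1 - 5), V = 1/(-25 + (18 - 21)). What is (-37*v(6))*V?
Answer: 74/7 ≈ 10.571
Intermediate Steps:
V = -1/28 (V = 1/(-25 - 3) = 1/(-28) = -1/28 ≈ -0.035714)
v(z) = 8 (v(z) = 9 - (-2 - 2)/(1 - 5) = 9 - (-4)/(-4) = 9 - (-4)*(-1)/4 = 9 - 1*1 = 9 - 1 = 8)
(-37*v(6))*V = -37*8*(-1/28) = -296*(-1/28) = 74/7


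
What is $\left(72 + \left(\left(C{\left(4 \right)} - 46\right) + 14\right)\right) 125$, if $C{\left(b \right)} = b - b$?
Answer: $5000$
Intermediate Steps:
$C{\left(b \right)} = 0$
$\left(72 + \left(\left(C{\left(4 \right)} - 46\right) + 14\right)\right) 125 = \left(72 + \left(\left(0 - 46\right) + 14\right)\right) 125 = \left(72 + \left(-46 + 14\right)\right) 125 = \left(72 - 32\right) 125 = 40 \cdot 125 = 5000$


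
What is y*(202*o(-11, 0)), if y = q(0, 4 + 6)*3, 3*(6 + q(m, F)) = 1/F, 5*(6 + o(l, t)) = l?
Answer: 741239/25 ≈ 29650.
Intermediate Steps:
o(l, t) = -6 + l/5
q(m, F) = -6 + 1/(3*F)
y = -179/10 (y = (-6 + 1/(3*(4 + 6)))*3 = (-6 + (⅓)/10)*3 = (-6 + (⅓)*(⅒))*3 = (-6 + 1/30)*3 = -179/30*3 = -179/10 ≈ -17.900)
y*(202*o(-11, 0)) = -18079*(-6 + (⅕)*(-11))/5 = -18079*(-6 - 11/5)/5 = -18079*(-41)/(5*5) = -179/10*(-8282/5) = 741239/25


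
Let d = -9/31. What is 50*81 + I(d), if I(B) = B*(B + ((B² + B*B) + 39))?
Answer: 120317292/29791 ≈ 4038.7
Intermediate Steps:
d = -9/31 (d = -9*1/31 = -9/31 ≈ -0.29032)
I(B) = B*(39 + B + 2*B²) (I(B) = B*(B + ((B² + B²) + 39)) = B*(B + (2*B² + 39)) = B*(B + (39 + 2*B²)) = B*(39 + B + 2*B²))
50*81 + I(d) = 50*81 - 9*(39 - 9/31 + 2*(-9/31)²)/31 = 4050 - 9*(39 - 9/31 + 2*(81/961))/31 = 4050 - 9*(39 - 9/31 + 162/961)/31 = 4050 - 9/31*37362/961 = 4050 - 336258/29791 = 120317292/29791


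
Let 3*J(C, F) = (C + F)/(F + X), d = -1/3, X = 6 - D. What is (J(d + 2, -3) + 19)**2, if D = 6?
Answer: 267289/729 ≈ 366.65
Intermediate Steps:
X = 0 (X = 6 - 1*6 = 6 - 6 = 0)
d = -1/3 (d = -1*1/3 = -1/3 ≈ -0.33333)
J(C, F) = (C + F)/(3*F) (J(C, F) = ((C + F)/(F + 0))/3 = ((C + F)/F)/3 = (C + F)/(3*F))
(J(d + 2, -3) + 19)**2 = ((1/3)*((-1/3 + 2) - 3)/(-3) + 19)**2 = ((1/3)*(-1/3)*(5/3 - 3) + 19)**2 = ((1/3)*(-1/3)*(-4/3) + 19)**2 = (4/27 + 19)**2 = (517/27)**2 = 267289/729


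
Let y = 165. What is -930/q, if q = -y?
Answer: 62/11 ≈ 5.6364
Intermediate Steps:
q = -165 (q = -1*165 = -165)
-930/q = -930/(-165) = -930*(-1/165) = 62/11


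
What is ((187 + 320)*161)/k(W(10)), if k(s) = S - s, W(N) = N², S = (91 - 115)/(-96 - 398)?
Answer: -20161869/24688 ≈ -816.67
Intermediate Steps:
S = 12/247 (S = -24/(-494) = -24*(-1/494) = 12/247 ≈ 0.048583)
k(s) = 12/247 - s
((187 + 320)*161)/k(W(10)) = ((187 + 320)*161)/(12/247 - 1*10²) = (507*161)/(12/247 - 1*100) = 81627/(12/247 - 100) = 81627/(-24688/247) = 81627*(-247/24688) = -20161869/24688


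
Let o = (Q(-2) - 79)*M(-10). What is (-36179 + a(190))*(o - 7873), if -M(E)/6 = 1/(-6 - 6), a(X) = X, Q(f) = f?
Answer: 569597903/2 ≈ 2.8480e+8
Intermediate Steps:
M(E) = 1/2 (M(E) = -6/(-6 - 6) = -6/(-12) = -6*(-1/12) = 1/2)
o = -81/2 (o = (-2 - 79)*(1/2) = -81*1/2 = -81/2 ≈ -40.500)
(-36179 + a(190))*(o - 7873) = (-36179 + 190)*(-81/2 - 7873) = -35989*(-15827/2) = 569597903/2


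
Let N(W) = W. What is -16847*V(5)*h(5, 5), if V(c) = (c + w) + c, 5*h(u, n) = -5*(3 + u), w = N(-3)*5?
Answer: -673880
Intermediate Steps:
w = -15 (w = -3*5 = -15)
h(u, n) = -3 - u (h(u, n) = (-5*(3 + u))/5 = (-15 - 5*u)/5 = -3 - u)
V(c) = -15 + 2*c (V(c) = (c - 15) + c = (-15 + c) + c = -15 + 2*c)
-16847*V(5)*h(5, 5) = -16847*(-15 + 2*5)*(-3 - 1*5) = -16847*(-15 + 10)*(-3 - 5) = -(-84235)*(-8) = -16847*40 = -673880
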